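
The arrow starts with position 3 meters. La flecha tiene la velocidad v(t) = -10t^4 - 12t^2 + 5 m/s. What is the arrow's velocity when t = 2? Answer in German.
Aus der Gleichung für die Geschwindigkeit v(t) = -10·t^4 - 12·t^2 + 5, setzen wir t = 2 ein und erhalten v = -203.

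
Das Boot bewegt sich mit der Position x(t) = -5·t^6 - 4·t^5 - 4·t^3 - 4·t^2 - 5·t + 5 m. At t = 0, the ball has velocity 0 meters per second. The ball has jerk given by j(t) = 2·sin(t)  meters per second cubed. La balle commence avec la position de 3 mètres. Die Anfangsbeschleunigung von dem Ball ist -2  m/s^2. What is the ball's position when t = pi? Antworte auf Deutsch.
Wir müssen die Stammfunktion unserer Gleichung für den Ruck j(t) = 2·sin(t) 3-mal finden. Mit ∫j(t)dt und Anwendung von a(0) = -2, finden wir a(t) = -2·cos(t). Die Stammfunktion von der Beschleunigung, mit v(0) = 0, ergibt die Geschwindigkeit: v(t) = -2·sin(t). Die Stammfunktion von der Geschwindigkeit, mit x(0) = 3, ergibt die Position: x(t) = 2·cos(t) + 1. Wir haben die Position x(t) = 2·cos(t) + 1. Durch Einsetzen von t = pi: x(pi) = -1.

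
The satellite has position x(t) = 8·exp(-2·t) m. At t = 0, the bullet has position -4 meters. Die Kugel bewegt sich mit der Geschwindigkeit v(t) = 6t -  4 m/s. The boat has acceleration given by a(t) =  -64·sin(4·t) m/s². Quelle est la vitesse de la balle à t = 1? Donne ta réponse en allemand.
Mit v(t) = 6·t - 4 und Einsetzen von t = 1, finden wir v = 2.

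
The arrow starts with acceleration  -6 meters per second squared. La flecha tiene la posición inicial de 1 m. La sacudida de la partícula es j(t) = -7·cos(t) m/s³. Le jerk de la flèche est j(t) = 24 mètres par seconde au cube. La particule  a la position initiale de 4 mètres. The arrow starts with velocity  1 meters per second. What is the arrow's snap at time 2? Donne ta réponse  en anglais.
Starting from jerk j(t) = 24, we take 1 derivative. The derivative of jerk gives snap: s(t) = 0. Using s(t) = 0 and substituting t = 2, we find s = 0.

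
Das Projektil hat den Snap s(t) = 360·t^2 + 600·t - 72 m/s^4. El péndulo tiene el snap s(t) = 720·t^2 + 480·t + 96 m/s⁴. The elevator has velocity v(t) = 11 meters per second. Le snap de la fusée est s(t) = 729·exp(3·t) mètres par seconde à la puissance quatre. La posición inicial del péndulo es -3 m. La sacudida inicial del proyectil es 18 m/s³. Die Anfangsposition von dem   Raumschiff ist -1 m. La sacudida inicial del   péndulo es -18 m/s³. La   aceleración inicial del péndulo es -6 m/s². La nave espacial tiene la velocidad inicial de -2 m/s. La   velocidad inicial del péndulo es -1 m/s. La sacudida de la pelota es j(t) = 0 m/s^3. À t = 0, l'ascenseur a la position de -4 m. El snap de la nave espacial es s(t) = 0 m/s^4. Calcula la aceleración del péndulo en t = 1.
Debemos encontrar la antiderivada de nuestra ecuación del snap s(t) = 720·t^2 + 480·t + 96 2 veces. La antiderivada del snap es la sacudida. Usando j(0) = -18, obtenemos j(t) = 240·t^3 + 240·t^2 + 96·t - 18. La integral de la sacudida es la aceleración. Usando a(0) = -6, obtenemos a(t) = 60·t^4 + 80·t^3 + 48·t^2 - 18·t - 6. De la ecuación de la aceleración a(t) = 60·t^4 + 80·t^3 + 48·t^2 - 18·t - 6, sustituimos t = 1 para obtener a = 164.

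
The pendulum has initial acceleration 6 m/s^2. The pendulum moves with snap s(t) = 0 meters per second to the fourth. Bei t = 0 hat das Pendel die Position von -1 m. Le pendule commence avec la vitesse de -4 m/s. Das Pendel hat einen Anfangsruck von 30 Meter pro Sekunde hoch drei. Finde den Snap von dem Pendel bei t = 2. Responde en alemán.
Wir haben den Snap s(t) = 0. Durch Einsetzen von t = 2: s(2) = 0.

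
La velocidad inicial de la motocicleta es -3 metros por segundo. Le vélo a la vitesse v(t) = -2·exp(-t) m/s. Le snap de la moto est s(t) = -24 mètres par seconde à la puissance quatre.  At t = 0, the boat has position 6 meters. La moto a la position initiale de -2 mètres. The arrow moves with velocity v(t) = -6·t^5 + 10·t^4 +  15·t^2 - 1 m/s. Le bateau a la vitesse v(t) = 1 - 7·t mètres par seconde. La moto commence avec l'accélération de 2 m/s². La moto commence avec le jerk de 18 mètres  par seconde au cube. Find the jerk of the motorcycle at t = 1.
Starting from snap s(t) = -24, we take 1 antiderivative. The antiderivative of snap is jerk. Using j(0) = 18, we get j(t) = 18 - 24·t. Using j(t) = 18 - 24·t and substituting t = 1, we find j = -6.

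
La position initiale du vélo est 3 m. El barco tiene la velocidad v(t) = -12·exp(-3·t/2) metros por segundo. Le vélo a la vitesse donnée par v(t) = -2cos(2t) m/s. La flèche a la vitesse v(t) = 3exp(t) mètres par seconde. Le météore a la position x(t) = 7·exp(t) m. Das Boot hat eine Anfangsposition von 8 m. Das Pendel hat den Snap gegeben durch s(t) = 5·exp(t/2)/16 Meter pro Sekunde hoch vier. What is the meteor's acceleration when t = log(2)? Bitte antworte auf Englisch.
Starting from position x(t) = 7·exp(t), we take 2 derivatives. Taking d/dt of x(t), we find v(t) = 7·exp(t). Taking d/dt of v(t), we find a(t) = 7·exp(t). Using a(t) = 7·exp(t) and substituting t = log(2), we find a = 14.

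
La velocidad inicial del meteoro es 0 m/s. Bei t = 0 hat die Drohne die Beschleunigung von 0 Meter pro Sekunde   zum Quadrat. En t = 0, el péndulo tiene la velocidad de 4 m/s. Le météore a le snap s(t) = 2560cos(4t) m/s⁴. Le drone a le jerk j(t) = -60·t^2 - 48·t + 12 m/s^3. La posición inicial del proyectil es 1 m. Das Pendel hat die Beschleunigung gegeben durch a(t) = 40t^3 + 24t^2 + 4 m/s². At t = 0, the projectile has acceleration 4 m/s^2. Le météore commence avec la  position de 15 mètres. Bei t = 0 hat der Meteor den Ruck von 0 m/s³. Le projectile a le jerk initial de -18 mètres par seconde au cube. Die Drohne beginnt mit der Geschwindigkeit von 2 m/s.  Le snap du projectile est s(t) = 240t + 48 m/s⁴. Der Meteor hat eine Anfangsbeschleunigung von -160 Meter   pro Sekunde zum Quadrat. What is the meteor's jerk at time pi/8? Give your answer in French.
En partant du snap s(t) = 2560·cos(4·t), nous prenons 1 primitive. La primitive du snap est le jerk. En utilisant j(0) = 0, nous obtenons j(t) = 640·sin(4·t). Nous avons le jerk j(t) = 640·sin(4·t). En substituant t = pi/8: j(pi/8) = 640.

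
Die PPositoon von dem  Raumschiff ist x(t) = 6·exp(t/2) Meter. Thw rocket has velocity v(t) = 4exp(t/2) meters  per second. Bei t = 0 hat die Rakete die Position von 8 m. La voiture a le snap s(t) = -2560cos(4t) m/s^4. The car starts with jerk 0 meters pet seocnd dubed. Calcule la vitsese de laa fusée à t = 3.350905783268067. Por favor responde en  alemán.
Wir haben die Geschwindigkeit v(t) = 4·exp(t/2). Durch Einsetzen von t = 3.350905783268067: v(3.350905783268067) = 21.3648543693481.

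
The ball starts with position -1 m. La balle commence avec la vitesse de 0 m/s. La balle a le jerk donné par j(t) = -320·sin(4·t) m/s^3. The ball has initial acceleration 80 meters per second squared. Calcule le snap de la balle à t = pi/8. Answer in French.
En partant du jerk j(t) = -320·sin(4·t), nous prenons 1 dérivée. En dérivant le jerk, nous obtenons le snap: s(t) = -1280·cos(4·t). Nous avons le snap s(t) = -1280·cos(4·t). En substituant t = pi/8: s(pi/8) = 0.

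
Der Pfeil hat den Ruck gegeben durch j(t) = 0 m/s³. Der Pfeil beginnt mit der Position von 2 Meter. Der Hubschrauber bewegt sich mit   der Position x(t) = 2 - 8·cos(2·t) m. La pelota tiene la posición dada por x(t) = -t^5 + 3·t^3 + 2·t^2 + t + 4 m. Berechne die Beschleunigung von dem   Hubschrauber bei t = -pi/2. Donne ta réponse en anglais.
To solve this, we need to take 2 derivatives of our position equation x(t) = 2 - 8·cos(2·t). Taking d/dt of x(t), we find v(t) = 16·sin(2·t). The derivative of velocity gives acceleration: a(t) = 32·cos(2·t). Using a(t) = 32·cos(2·t) and substituting t = -pi/2, we find a = -32.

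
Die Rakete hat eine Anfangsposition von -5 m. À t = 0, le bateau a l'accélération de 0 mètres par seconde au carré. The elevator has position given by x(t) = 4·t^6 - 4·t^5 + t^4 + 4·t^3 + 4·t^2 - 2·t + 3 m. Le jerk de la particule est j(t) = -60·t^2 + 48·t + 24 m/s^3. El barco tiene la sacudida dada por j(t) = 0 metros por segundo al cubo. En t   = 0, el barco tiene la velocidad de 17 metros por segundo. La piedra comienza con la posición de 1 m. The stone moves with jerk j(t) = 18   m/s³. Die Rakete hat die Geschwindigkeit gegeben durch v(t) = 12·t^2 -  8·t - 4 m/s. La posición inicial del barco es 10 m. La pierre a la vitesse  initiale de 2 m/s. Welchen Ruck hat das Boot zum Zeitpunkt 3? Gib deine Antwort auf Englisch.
We have jerk j(t) = 0. Substituting t = 3: j(3) = 0.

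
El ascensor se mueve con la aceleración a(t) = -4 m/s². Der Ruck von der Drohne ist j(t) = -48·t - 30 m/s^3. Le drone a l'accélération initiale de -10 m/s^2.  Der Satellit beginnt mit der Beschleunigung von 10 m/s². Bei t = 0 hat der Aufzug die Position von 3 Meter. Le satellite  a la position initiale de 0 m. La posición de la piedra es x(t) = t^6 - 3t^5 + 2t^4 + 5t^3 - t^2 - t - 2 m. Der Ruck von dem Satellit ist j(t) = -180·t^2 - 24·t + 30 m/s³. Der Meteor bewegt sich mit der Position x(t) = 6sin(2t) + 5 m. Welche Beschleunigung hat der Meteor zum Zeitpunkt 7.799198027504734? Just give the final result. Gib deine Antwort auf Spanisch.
La respuesta es -2.62435486156100.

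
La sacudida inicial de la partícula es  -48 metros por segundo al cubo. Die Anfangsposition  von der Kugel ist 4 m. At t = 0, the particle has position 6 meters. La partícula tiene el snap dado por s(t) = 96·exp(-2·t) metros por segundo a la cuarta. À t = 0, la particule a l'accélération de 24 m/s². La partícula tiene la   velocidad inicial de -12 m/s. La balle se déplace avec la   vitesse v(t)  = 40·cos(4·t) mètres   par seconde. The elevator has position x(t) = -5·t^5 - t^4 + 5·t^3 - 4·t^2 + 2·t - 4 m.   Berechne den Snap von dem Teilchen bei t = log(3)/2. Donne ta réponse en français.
De l'équation du snap s(t) = 96·exp(-2·t), nous substituons t = log(3)/2 pour obtenir s = 32.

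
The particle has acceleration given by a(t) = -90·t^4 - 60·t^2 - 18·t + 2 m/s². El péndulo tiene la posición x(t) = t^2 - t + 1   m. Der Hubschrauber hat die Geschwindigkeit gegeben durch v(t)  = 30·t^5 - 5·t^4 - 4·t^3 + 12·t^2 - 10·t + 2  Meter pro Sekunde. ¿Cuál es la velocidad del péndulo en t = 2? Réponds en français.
En partant de la position x(t) = t^2 - t + 1, nous prenons 1 dérivée. La dérivée de la position donne la vitesse: v(t) = 2·t - 1. Nous avons la vitesse v(t) = 2·t - 1. En substituant t = 2: v(2) = 3.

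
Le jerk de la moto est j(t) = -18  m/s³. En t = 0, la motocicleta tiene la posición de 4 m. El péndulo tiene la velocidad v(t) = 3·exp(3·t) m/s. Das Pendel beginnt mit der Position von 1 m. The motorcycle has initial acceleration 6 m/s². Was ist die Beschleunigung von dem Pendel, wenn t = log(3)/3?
Ausgehend von der Geschwindigkeit v(t) = 3·exp(3·t), nehmen wir 1 Ableitung. Mit d/dt von v(t) finden wir a(t) = 9·exp(3·t). Wir haben die Beschleunigung a(t) = 9·exp(3·t). Durch Einsetzen von t = log(3)/3: a(log(3)/3) = 27.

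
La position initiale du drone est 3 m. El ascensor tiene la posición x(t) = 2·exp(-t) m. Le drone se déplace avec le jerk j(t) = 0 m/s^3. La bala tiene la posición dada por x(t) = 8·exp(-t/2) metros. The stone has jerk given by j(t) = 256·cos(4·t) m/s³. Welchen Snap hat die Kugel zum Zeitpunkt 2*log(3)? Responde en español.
Partiendo de la posición x(t) = 8·exp(-t/2), tomamos 4 derivadas. Derivando la posición, obtenemos la velocidad: v(t) = -4·exp(-t/2). La derivada de la velocidad da la aceleración: a(t) = 2·exp(-t/2). Derivando la aceleración, obtenemos la sacudida: j(t) = -exp(-t/2). Derivando la sacudida, obtenemos el snap: s(t) = exp(-t/2)/2. Usando s(t) = exp(-t/2)/2 y sustituyendo t = 2*log(3), encontramos s = 1/6.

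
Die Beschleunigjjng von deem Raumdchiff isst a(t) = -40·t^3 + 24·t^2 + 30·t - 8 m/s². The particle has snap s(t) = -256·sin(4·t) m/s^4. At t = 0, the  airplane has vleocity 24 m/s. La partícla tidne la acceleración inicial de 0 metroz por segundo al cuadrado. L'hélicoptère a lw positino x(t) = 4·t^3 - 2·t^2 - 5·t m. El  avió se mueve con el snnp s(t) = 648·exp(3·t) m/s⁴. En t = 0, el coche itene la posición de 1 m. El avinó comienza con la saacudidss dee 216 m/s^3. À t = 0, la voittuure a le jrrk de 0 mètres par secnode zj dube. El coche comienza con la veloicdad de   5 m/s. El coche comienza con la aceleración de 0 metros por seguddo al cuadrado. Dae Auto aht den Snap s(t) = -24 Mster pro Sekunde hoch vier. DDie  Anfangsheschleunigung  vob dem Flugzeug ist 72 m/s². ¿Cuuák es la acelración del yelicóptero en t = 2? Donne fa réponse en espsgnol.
Debemos derivar nuestra ecuación de la posición x(t) = 4·t^3 - 2·t^2 - 5·t 2 veces. Derivando la posición, obtenemos la velocidad: v(t) = 12·t^2 - 4·t - 5. La derivada de la velocidad da la aceleración: a(t) = 24·t - 4. Tenemos la aceleración a(t) = 24·t - 4. Sustituyendo t = 2: a(2) = 44.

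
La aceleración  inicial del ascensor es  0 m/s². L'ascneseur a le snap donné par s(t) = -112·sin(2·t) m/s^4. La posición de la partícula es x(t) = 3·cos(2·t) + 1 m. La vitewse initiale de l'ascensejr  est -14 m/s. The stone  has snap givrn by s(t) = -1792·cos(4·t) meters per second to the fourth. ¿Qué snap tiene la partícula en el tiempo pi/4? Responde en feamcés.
Pour résoudre ceci, nous devons prendre 4 dérivées de notre équation de la position x(t) = 3·cos(2·t) + 1. La dérivée de la position donne la vitesse: v(t) = -6·sin(2·t). La dérivée de la vitesse donne l'accélération: a(t) = -12·cos(2·t). La dérivée de l'accélération donne le jerk: j(t) = 24·sin(2·t). En dérivant le jerk, nous obtenons le snap: s(t) = 48·cos(2·t). Nous avons le snap s(t) = 48·cos(2·t). En substituant t = pi/4: s(pi/4) = 0.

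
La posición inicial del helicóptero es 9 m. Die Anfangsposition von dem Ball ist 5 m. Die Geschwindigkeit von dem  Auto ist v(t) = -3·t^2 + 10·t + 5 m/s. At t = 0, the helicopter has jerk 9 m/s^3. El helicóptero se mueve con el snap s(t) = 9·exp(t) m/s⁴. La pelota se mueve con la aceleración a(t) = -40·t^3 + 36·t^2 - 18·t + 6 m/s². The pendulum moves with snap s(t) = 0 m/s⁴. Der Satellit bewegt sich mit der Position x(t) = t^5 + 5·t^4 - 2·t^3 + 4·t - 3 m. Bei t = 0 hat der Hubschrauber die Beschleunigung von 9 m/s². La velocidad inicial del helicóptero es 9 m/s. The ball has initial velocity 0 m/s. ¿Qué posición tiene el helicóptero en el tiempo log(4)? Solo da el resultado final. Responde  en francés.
À t = log(4), x = 36.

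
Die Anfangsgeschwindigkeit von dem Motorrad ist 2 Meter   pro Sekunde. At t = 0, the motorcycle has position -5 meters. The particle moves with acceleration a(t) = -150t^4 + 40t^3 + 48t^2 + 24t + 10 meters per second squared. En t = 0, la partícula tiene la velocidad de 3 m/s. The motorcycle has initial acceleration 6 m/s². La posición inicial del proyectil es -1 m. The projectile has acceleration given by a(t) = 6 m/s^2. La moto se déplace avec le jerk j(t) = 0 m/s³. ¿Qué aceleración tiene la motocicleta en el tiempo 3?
Para resolver esto, necesitamos tomar 1 integral de nuestra ecuación de la sacudida j(t) = 0. La antiderivada de la sacudida, con a(0) = 6, da la aceleración: a(t) = 6. Tenemos la aceleración a(t) = 6. Sustituyendo t = 3: a(3) = 6.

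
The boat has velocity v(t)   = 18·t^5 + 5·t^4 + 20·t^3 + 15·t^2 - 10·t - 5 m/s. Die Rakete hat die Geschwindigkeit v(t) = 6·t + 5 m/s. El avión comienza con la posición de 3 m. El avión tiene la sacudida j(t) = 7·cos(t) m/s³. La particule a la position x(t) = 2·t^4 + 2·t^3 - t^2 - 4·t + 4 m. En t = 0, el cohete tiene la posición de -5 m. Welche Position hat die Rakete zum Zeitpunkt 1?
Um dies zu lösen, müssen wir 1 Integral unserer Gleichung für die Geschwindigkeit v(t) = 6·t + 5 finden. Mit ∫v(t)dt und Anwendung von x(0) = -5, finden wir x(t) = 3·t^2 + 5·t - 5. Aus der Gleichung für die Position x(t) = 3·t^2 + 5·t - 5, setzen wir t = 1 ein und erhalten x = 3.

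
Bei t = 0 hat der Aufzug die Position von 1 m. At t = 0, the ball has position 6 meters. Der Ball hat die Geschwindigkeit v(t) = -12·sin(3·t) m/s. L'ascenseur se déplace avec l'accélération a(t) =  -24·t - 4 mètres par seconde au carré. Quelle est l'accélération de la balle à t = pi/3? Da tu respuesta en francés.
Pour résoudre ceci, nous devons prendre 1 dérivée de notre équation de la vitesse v(t) = -12·sin(3·t). En dérivant la vitesse, nous obtenons l'accélération: a(t) = -36·cos(3·t). De l'équation de l'accélération a(t) = -36·cos(3·t), nous substituons t = pi/3 pour obtenir a = 36.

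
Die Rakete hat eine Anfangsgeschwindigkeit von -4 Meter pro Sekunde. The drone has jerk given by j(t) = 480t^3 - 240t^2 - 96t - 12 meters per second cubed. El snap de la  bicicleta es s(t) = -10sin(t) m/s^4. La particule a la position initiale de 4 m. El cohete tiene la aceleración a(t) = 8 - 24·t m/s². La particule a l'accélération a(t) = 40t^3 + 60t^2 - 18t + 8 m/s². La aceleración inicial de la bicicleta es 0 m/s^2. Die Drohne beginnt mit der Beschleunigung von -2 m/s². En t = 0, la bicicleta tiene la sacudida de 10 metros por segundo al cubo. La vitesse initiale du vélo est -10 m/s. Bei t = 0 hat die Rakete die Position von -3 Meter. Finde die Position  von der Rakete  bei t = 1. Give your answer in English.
Starting from acceleration a(t) = 8 - 24·t, we take 2 integrals. Integrating acceleration and using the initial condition v(0) = -4, we get v(t) = -12·t^2 + 8·t - 4. Finding the antiderivative of v(t) and using x(0) = -3: x(t) = -4·t^3 + 4·t^2 - 4·t - 3. From the given position equation x(t) = -4·t^3 + 4·t^2 - 4·t - 3, we substitute t = 1 to get x = -7.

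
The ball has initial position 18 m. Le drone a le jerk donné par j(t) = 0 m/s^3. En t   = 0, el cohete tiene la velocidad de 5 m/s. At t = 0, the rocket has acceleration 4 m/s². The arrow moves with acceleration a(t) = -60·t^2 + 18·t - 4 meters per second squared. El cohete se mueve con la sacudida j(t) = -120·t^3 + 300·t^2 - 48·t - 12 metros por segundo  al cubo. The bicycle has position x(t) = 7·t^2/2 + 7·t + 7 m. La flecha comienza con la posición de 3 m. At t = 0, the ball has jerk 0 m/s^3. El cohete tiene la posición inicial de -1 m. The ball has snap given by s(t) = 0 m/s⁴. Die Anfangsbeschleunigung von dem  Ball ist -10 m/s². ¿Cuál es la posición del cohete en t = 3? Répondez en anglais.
We must find the antiderivative of our jerk equation j(t) = -120·t^3 + 300·t^2 - 48·t - 12 3 times. Integrating jerk and using the initial condition a(0) = 4, we get a(t) = -30·t^4 + 100·t^3 - 24·t^2 - 12·t + 4. The antiderivative of acceleration is velocity. Using v(0) = 5, we get v(t) = -6·t^5 + 25·t^4 - 8·t^3 - 6·t^2 + 4·t + 5. Finding the integral of v(t) and using x(0) = -1: x(t) = -t^6 + 5·t^5 - 2·t^4 - 2·t^3 + 2·t^2 + 5·t - 1. Using x(t) = -t^6 + 5·t^5 - 2·t^4 - 2·t^3 + 2·t^2 + 5·t - 1 and substituting t = 3, we find x = 302.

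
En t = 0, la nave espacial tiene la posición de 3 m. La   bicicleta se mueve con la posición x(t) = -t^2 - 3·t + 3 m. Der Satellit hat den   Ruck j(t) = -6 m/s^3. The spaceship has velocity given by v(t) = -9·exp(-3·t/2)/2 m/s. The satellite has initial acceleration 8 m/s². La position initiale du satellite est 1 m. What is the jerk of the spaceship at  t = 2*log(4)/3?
We must differentiate our velocity equation v(t) = -9·exp(-3·t/2)/2 2 times. Differentiating velocity, we get acceleration: a(t) = 27·exp(-3·t/2)/4. Differentiating acceleration, we get jerk: j(t) = -81·exp(-3·t/2)/8. From the given jerk equation j(t) = -81·exp(-3·t/2)/8, we substitute t = 2*log(4)/3 to get j = -81/32.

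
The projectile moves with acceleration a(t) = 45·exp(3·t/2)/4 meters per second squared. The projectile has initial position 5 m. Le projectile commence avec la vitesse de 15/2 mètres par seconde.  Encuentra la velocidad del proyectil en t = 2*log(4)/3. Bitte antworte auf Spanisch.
Partiendo de la aceleración a(t) = 45·exp(3·t/2)/4, tomamos 1 antiderivada. Integrando la aceleración y usando la condición inicial v(0) = 15/2, obtenemos v(t) = 15·exp(3·t/2)/2. Usando v(t) = 15·exp(3·t/2)/2 y sustituyendo t = 2*log(4)/3, encontramos v = 30.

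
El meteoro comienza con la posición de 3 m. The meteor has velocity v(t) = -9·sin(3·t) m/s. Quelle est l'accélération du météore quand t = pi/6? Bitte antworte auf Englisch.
We must differentiate our velocity equation v(t) = -9·sin(3·t) 1 time. Differentiating velocity, we get acceleration: a(t) = -27·cos(3·t). Using a(t) = -27·cos(3·t) and substituting t = pi/6, we find a = 0.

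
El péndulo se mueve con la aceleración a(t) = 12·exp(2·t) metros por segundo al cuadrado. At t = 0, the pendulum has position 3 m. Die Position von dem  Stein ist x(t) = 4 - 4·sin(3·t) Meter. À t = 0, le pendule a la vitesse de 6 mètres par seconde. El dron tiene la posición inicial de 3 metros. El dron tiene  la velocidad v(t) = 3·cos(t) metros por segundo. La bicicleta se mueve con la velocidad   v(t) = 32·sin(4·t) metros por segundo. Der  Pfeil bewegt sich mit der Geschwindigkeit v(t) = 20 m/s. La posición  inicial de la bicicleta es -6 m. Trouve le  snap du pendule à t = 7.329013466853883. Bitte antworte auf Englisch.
Starting from acceleration a(t) = 12·exp(2·t), we take 2 derivatives. The derivative of acceleration gives jerk: j(t) = 24·exp(2·t). The derivative of jerk gives snap: s(t) = 48·exp(2·t). Using s(t) = 48·exp(2·t) and substituting t = 7.329013466853883, we find s = 111465751.987097.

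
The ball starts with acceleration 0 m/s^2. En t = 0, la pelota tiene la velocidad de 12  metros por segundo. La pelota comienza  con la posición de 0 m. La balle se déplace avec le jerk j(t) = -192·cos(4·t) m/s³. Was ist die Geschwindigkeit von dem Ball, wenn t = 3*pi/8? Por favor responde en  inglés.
We must find the antiderivative of our jerk equation j(t) = -192·cos(4·t) 2 times. The antiderivative of jerk, with a(0) = 0, gives acceleration: a(t) = -48·sin(4·t). Taking ∫a(t)dt and applying v(0) = 12, we find v(t) = 12·cos(4·t). From the given velocity equation v(t) = 12·cos(4·t), we substitute t = 3*pi/8 to get v = 0.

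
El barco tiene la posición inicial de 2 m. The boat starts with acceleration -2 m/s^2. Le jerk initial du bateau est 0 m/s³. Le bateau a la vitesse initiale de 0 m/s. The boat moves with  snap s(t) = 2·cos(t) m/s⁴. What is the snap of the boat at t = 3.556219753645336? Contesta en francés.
Nous avons le snap s(t) = 2·cos(t). En substituant t = 3.556219753645336: s(3.556219753645336) = -1.83053321273667.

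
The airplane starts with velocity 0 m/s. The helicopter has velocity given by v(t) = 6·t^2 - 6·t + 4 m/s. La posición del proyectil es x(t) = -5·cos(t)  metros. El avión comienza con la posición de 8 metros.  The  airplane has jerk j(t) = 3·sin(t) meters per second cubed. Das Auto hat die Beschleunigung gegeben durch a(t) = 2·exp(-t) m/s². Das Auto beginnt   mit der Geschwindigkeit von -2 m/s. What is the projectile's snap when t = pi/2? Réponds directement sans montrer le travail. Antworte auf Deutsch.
s(pi/2) = 0.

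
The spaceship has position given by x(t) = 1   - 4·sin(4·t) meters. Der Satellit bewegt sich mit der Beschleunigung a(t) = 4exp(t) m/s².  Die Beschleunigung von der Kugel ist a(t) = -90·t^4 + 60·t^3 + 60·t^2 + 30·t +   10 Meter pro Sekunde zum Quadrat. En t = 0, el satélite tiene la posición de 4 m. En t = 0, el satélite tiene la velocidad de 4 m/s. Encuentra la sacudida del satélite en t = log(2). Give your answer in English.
We must differentiate our acceleration equation a(t) = 4·exp(t) 1 time. Taking d/dt of a(t), we find j(t) = 4·exp(t). Using j(t) = 4·exp(t) and substituting t = log(2), we find j = 8.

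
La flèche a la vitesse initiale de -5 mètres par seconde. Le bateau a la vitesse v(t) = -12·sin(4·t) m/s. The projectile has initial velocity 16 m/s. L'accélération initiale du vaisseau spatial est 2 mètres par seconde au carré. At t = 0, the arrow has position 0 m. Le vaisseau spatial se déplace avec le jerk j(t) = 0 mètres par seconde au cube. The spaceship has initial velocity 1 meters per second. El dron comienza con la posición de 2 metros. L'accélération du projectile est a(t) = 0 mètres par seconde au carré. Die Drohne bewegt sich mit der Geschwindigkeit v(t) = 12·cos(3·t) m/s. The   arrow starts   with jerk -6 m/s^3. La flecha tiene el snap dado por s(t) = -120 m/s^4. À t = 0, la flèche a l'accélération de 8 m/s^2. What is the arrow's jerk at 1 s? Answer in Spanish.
Para resolver esto, necesitamos tomar 1 antiderivada de nuestra ecuación del snap s(t) = -120. Integrando el snap y usando la condición inicial j(0) = -6, obtenemos j(t) = -120·t - 6. Usando j(t) = -120·t - 6 y sustituyendo t = 1, encontramos j = -126.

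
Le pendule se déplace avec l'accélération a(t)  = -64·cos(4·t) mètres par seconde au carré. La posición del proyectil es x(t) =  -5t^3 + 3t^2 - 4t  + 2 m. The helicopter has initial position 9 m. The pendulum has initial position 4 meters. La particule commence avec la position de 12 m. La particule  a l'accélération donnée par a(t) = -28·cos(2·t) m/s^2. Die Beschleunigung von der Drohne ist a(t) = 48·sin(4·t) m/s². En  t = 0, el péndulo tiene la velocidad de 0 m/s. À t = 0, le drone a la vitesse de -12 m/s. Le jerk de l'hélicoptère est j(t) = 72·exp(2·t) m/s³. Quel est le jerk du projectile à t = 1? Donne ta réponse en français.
Nous devons dériver notre équation de la position x(t) = -5·t^3 + 3·t^2 - 4·t + 2 3 fois. En dérivant la position, nous obtenons la vitesse: v(t) = -15·t^2 + 6·t - 4. La dérivée de la vitesse donne l'accélération: a(t) = 6 - 30·t. La dérivée de l'accélération donne le jerk: j(t) = -30. En utilisant j(t) = -30 et en substituant t = 1, nous trouvons j = -30.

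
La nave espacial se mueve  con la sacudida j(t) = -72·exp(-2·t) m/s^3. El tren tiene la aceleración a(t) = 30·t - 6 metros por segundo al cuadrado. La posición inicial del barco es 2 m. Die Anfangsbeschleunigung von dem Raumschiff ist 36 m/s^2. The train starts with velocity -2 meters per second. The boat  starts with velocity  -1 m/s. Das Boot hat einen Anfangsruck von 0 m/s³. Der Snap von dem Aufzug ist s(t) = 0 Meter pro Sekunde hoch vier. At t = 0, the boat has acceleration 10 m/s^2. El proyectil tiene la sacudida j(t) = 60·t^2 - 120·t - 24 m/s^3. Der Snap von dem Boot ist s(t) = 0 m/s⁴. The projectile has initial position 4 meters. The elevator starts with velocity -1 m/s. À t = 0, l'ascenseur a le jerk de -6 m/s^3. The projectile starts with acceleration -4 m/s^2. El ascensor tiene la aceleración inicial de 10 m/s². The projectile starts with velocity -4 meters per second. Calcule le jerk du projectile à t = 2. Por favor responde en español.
Tenemos la sacudida j(t) = 60·t^2 - 120·t - 24. Sustituyendo t = 2: j(2) = -24.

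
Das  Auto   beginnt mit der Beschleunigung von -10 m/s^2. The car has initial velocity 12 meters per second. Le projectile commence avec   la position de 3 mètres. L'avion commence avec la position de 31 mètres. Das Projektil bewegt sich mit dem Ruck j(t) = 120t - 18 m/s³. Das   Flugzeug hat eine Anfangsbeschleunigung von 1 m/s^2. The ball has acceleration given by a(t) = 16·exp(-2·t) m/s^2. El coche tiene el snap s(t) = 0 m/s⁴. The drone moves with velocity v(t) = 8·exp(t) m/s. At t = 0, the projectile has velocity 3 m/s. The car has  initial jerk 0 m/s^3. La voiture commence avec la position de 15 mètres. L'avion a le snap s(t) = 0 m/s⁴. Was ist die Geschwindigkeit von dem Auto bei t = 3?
Um dies zu lösen, müssen wir 3 Stammfunktionen unserer Gleichung für den Snap s(t) = 0 finden. Durch Integration von dem Snap und Verwendung der Anfangsbedingung j(0) = 0, erhalten wir j(t) = 0. Das Integral von dem Ruck ist die Beschleunigung. Mit a(0) = -10 erhalten wir a(t) = -10. Das Integral von der Beschleunigung, mit v(0) = 12, ergibt die Geschwindigkeit: v(t) = 12 - 10·t. Mit v(t) = 12 - 10·t und Einsetzen von t = 3, finden wir v = -18.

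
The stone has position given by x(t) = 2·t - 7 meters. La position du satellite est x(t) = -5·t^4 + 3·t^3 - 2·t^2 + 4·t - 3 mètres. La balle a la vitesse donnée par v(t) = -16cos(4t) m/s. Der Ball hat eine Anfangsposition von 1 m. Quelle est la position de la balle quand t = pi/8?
Nous devons intégrer notre équation de la vitesse v(t) = -16·cos(4·t) 1 fois. En intégrant la vitesse et en utilisant la condition initiale x(0) = 1, nous obtenons x(t) = 1 - 4·sin(4·t). Nous avons la position x(t) = 1 - 4·sin(4·t). En substituant t = pi/8: x(pi/8) = -3.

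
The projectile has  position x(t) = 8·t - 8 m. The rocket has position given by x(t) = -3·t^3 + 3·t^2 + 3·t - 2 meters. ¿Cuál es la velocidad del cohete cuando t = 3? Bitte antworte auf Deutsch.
Um dies zu lösen, müssen wir 1 Ableitung unserer Gleichung für die Position x(t) = -3·t^3 + 3·t^2 + 3·t - 2 nehmen. Mit d/dt von x(t) finden wir v(t) = -9·t^2 + 6·t + 3. Aus der Gleichung für die Geschwindigkeit v(t) = -9·t^2 + 6·t + 3, setzen wir t = 3 ein und erhalten v = -60.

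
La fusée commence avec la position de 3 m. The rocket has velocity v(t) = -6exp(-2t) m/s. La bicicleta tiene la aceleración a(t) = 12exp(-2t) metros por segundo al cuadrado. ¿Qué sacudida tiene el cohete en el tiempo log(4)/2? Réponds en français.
Pour résoudre ceci, nous devons prendre 2 dérivées de notre équation de la vitesse v(t) = -6·exp(-2·t). En prenant d/dt de v(t), nous trouvons a(t) = 12·exp(-2·t). La dérivée de l'accélération donne le jerk: j(t) = -24·exp(-2·t). De l'équation du jerk j(t) = -24·exp(-2·t), nous substituons t = log(4)/2 pour obtenir j = -6.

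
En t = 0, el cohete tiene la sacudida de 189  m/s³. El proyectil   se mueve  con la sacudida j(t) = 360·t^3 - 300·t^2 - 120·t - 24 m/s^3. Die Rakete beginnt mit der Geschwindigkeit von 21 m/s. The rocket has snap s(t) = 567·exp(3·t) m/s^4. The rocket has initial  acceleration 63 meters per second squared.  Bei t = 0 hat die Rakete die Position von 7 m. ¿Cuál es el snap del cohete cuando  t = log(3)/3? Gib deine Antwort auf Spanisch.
Usando s(t) = 567·exp(3·t) y sustituyendo t = log(3)/3, encontramos s = 1701.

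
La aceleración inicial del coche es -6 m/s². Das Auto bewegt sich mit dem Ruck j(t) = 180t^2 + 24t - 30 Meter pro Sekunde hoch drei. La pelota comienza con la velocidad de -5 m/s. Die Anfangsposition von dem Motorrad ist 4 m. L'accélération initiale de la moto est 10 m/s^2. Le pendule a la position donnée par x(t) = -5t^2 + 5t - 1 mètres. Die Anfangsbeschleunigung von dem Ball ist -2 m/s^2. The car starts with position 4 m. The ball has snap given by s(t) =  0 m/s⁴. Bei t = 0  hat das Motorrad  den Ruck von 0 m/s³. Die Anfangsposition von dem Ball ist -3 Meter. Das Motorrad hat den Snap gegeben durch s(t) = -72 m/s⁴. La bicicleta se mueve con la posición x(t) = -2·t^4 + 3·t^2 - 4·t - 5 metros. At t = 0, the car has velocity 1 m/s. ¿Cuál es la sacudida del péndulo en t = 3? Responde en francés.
En partant de la position x(t) = -5·t^2 + 5·t - 1, nous prenons 3 dérivées. En dérivant la position, nous obtenons la vitesse: v(t) = 5 - 10·t. La dérivée de la vitesse donne l'accélération: a(t) = -10. En prenant d/dt de a(t), nous trouvons j(t) = 0. Nous avons le jerk j(t) = 0. En substituant t = 3: j(3) = 0.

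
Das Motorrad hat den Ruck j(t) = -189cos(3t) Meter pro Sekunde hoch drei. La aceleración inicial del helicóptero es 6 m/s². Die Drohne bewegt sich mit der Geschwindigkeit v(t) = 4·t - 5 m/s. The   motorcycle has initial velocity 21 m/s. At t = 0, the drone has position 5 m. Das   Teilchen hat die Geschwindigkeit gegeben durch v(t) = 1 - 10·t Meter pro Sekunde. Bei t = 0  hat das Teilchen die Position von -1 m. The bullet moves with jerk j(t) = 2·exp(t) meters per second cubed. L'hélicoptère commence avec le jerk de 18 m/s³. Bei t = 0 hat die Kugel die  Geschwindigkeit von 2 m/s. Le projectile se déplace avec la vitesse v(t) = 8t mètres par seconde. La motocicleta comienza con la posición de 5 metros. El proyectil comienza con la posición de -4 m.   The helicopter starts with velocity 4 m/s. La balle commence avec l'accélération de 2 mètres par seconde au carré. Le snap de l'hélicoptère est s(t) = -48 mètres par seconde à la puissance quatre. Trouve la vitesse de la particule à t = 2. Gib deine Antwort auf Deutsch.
Mit v(t) = 1 - 10·t und Einsetzen von t = 2, finden wir v = -19.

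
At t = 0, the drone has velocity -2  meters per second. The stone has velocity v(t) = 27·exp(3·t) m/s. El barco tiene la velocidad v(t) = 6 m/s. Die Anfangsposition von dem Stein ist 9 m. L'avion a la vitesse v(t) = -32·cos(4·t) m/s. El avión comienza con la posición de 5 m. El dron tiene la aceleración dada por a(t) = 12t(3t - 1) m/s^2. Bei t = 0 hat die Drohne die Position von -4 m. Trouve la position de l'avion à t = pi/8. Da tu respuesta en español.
Necesitamos integrar nuestra ecuación de la velocidad v(t) = -32·cos(4·t) 1 vez. Tomando ∫v(t)dt y aplicando x(0) = 5, encontramos x(t) = 5 - 8·sin(4·t). Usando x(t) = 5 - 8·sin(4·t) y sustituyendo t = pi/8, encontramos x = -3.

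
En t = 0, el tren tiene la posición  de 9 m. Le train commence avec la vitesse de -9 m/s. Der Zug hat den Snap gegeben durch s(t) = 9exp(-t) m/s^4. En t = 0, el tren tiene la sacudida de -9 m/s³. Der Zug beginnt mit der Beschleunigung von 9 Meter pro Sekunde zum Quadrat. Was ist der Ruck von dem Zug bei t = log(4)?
Ausgehend von dem Snap s(t) = 9·exp(-t), nehmen wir 1 Stammfunktion. Die Stammfunktion von dem Snap ist der Ruck. Mit j(0) = -9 erhalten wir j(t) = -9·exp(-t). Aus der Gleichung für den Ruck j(t) = -9·exp(-t), setzen wir t = log(4) ein und erhalten j = -9/4.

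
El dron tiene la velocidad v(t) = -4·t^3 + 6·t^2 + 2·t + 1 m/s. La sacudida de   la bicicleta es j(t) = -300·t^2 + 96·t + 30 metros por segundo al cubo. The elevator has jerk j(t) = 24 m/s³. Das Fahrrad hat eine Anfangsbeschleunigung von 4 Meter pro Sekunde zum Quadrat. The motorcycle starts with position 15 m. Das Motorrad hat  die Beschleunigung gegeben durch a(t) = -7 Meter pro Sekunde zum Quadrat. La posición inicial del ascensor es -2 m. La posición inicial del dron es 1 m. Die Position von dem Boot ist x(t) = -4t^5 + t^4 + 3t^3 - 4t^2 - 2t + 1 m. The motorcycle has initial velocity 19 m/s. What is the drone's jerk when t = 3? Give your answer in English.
Starting from velocity v(t) = -4·t^3 + 6·t^2 + 2·t + 1, we take 2 derivatives. Taking d/dt of v(t), we find a(t) = -12·t^2 + 12·t + 2. The derivative of acceleration gives jerk: j(t) = 12 - 24·t. From the given jerk equation j(t) = 12 - 24·t, we substitute t = 3 to get j = -60.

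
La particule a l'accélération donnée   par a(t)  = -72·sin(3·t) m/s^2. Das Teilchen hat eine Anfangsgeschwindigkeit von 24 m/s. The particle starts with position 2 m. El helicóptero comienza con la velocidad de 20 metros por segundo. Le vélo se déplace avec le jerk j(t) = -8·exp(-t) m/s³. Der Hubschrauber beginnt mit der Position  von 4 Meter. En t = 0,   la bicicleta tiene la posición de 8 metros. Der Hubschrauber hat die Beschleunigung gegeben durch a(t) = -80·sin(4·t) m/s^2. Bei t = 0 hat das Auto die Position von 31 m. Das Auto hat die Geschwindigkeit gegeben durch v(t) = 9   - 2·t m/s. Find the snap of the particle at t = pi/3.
We must differentiate our acceleration equation a(t) = -72·sin(3·t) 2 times. Differentiating acceleration, we get jerk: j(t) = -216·cos(3·t). The derivative of jerk gives snap: s(t) = 648·sin(3·t). We have snap s(t) = 648·sin(3·t). Substituting t = pi/3: s(pi/3) = 0.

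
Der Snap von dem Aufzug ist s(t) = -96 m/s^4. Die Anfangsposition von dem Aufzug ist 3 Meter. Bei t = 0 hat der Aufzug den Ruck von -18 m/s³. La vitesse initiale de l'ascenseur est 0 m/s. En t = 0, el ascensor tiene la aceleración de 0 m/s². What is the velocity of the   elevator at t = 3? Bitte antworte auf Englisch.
We need to integrate our snap equation s(t) = -96 3 times. The antiderivative of snap is jerk. Using j(0) = -18, we get j(t) = -96·t - 18. The integral of jerk, with a(0) = 0, gives acceleration: a(t) = 6·t·(-8·t - 3). Taking ∫a(t)dt and applying v(0) = 0, we find v(t) = t^2·(-16·t - 9). We have velocity v(t) = t^2·(-16·t - 9). Substituting t = 3: v(3) = -513.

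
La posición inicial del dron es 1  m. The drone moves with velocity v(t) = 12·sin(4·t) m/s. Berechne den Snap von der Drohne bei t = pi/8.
Wir müssen unsere Gleichung für die Geschwindigkeit v(t) = 12·sin(4·t) 3-mal ableiten. Durch Ableiten von der Geschwindigkeit erhalten wir die Beschleunigung: a(t) = 48·cos(4·t). Mit d/dt von a(t) finden wir j(t) = -192·sin(4·t). Mit d/dt von j(t) finden wir s(t) = -768·cos(4·t). Mit s(t) = -768·cos(4·t) und Einsetzen von t = pi/8, finden wir s = 0.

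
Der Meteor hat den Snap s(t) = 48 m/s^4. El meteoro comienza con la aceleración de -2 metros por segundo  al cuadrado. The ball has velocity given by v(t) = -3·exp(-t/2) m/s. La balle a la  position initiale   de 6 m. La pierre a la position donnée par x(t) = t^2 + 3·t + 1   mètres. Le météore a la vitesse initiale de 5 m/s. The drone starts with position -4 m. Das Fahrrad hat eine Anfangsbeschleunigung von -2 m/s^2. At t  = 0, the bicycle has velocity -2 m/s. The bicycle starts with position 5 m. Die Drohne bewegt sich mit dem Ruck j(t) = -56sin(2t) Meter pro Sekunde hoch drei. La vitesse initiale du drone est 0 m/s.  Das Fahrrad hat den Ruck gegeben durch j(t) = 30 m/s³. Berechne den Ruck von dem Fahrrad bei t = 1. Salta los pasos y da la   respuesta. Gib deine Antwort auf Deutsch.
j(1) = 30.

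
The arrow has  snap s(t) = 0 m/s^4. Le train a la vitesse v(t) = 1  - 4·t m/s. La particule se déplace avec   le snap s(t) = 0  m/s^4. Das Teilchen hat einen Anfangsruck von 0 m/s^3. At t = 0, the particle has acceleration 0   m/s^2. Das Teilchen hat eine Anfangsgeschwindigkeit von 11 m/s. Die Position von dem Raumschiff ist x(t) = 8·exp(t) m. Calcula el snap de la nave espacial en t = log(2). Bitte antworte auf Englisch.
To solve this, we need to take 4 derivatives of our position equation x(t) = 8·exp(t). The derivative of position gives velocity: v(t) = 8·exp(t). Differentiating velocity, we get acceleration: a(t) = 8·exp(t). Differentiating acceleration, we get jerk: j(t) = 8·exp(t). Taking d/dt of j(t), we find s(t) = 8·exp(t). We have snap s(t) = 8·exp(t). Substituting t = log(2): s(log(2)) = 16.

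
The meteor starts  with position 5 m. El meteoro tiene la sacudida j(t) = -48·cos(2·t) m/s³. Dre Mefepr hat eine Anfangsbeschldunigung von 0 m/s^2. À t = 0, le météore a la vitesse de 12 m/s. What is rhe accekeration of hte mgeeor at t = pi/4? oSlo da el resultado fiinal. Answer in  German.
Die Antwort ist -24.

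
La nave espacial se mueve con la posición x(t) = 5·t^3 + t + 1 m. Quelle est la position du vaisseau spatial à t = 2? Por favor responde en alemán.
Mit x(t) = 5·t^3 + t + 1 und Einsetzen von t = 2, finden wir x = 43.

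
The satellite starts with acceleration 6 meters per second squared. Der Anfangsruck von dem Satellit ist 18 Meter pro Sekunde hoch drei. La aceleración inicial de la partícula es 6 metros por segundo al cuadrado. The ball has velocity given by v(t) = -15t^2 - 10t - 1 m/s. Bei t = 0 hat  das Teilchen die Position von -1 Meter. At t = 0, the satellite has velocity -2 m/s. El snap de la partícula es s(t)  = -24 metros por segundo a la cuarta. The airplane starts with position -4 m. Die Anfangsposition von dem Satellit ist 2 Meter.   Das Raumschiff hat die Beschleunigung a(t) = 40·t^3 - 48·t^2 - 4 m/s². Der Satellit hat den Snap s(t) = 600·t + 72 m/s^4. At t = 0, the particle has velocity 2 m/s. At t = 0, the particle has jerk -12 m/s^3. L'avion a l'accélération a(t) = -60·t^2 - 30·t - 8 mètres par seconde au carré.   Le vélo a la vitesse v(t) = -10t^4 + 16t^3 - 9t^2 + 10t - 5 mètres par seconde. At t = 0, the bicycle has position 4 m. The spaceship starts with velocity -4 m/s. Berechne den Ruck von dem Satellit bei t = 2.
Wir müssen die Stammfunktion unserer Gleichung für den Snap s(t) = 600·t + 72 1-mal finden. Die Stammfunktion von dem Snap, mit j(0) = 18, ergibt den Ruck: j(t) = 300·t^2 + 72·t + 18. Wir haben den Ruck j(t) = 300·t^2 + 72·t + 18. Durch Einsetzen von t = 2: j(2) = 1362.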